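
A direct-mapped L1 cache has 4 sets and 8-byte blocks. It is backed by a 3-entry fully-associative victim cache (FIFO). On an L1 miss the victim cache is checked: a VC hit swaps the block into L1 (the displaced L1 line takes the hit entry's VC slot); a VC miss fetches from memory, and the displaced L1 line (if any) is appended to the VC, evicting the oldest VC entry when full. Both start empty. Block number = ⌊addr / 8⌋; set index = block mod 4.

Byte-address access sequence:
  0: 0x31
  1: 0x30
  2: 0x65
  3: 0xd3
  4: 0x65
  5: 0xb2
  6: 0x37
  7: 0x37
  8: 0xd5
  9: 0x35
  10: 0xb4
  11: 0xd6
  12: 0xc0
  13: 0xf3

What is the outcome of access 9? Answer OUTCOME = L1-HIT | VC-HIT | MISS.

OUTCOME = VC-HIT

0: 0x31 (blk 6, set 2) → MISS  vc=[]
1: 0x30 (blk 6, set 2) → L1-HIT  vc=[]
2: 0x65 (blk 12, set 0) → MISS  vc=[]
3: 0xd3 (blk 26, set 2) → MISS  vc=[6]
4: 0x65 (blk 12, set 0) → L1-HIT  vc=[6]
5: 0xb2 (blk 22, set 2) → MISS  vc=[6, 26]
6: 0x37 (blk 6, set 2) → VC-HIT  vc=[22, 26]
7: 0x37 (blk 6, set 2) → L1-HIT  vc=[22, 26]
8: 0xd5 (blk 26, set 2) → VC-HIT  vc=[22, 6]
9: 0x35 (blk 6, set 2) → VC-HIT  vc=[22, 26]
10: 0xb4 (blk 22, set 2) → VC-HIT  vc=[6, 26]
11: 0xd6 (blk 26, set 2) → VC-HIT  vc=[6, 22]
12: 0xc0 (blk 24, set 0) → MISS  vc=[6, 22, 12]
13: 0xf3 (blk 30, set 2) → MISS  vc=[22, 12, 26]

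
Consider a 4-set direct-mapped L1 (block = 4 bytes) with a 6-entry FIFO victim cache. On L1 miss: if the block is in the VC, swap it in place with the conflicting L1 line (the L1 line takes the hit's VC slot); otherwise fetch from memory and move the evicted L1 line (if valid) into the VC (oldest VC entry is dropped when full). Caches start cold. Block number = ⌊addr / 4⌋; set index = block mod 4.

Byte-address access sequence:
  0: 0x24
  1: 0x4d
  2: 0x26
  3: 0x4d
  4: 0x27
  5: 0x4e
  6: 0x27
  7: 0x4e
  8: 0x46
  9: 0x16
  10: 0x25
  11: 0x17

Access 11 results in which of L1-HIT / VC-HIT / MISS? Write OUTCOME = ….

OUTCOME = VC-HIT

#0 0x24→b9/s1 MISS; vc=[]
#1 0x4d→b19/s3 MISS; vc=[]
#2 0x26→b9/s1 L1-HIT; vc=[]
#3 0x4d→b19/s3 L1-HIT; vc=[]
#4 0x27→b9/s1 L1-HIT; vc=[]
#5 0x4e→b19/s3 L1-HIT; vc=[]
#6 0x27→b9/s1 L1-HIT; vc=[]
#7 0x4e→b19/s3 L1-HIT; vc=[]
#8 0x46→b17/s1 MISS; vc=[9]
#9 0x16→b5/s1 MISS; vc=[9,17]
#10 0x25→b9/s1 VC-HIT; vc=[5,17]
#11 0x17→b5/s1 VC-HIT; vc=[9,17]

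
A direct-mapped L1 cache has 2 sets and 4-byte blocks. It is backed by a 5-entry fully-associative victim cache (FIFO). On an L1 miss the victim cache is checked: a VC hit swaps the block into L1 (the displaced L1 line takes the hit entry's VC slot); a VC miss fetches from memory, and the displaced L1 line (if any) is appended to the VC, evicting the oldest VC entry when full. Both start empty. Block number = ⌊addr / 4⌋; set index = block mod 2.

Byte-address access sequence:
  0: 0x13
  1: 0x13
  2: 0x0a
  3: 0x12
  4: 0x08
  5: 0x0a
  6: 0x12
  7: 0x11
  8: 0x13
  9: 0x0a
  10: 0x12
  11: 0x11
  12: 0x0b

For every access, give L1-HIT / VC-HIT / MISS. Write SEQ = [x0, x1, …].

0: 0x13 (blk 4, set 0) → MISS  vc=[]
1: 0x13 (blk 4, set 0) → L1-HIT  vc=[]
2: 0xa (blk 2, set 0) → MISS  vc=[4]
3: 0x12 (blk 4, set 0) → VC-HIT  vc=[2]
4: 0x8 (blk 2, set 0) → VC-HIT  vc=[4]
5: 0xa (blk 2, set 0) → L1-HIT  vc=[4]
6: 0x12 (blk 4, set 0) → VC-HIT  vc=[2]
7: 0x11 (blk 4, set 0) → L1-HIT  vc=[2]
8: 0x13 (blk 4, set 0) → L1-HIT  vc=[2]
9: 0xa (blk 2, set 0) → VC-HIT  vc=[4]
10: 0x12 (blk 4, set 0) → VC-HIT  vc=[2]
11: 0x11 (blk 4, set 0) → L1-HIT  vc=[2]
12: 0xb (blk 2, set 0) → VC-HIT  vc=[4]

SEQ = [MISS, L1-HIT, MISS, VC-HIT, VC-HIT, L1-HIT, VC-HIT, L1-HIT, L1-HIT, VC-HIT, VC-HIT, L1-HIT, VC-HIT]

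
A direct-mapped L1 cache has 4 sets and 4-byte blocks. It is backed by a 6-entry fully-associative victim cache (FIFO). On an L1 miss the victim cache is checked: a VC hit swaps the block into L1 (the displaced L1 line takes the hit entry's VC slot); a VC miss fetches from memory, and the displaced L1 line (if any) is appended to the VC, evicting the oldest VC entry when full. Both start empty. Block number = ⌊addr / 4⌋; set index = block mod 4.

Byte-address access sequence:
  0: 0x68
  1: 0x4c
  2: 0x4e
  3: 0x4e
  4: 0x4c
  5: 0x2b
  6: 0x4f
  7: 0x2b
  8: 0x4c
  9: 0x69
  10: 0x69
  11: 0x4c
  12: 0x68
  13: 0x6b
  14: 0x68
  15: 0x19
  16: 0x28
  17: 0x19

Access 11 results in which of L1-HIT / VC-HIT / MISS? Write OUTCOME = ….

OUTCOME = L1-HIT

0: 0x68 (blk 26, set 2) → MISS  vc=[]
1: 0x4c (blk 19, set 3) → MISS  vc=[]
2: 0x4e (blk 19, set 3) → L1-HIT  vc=[]
3: 0x4e (blk 19, set 3) → L1-HIT  vc=[]
4: 0x4c (blk 19, set 3) → L1-HIT  vc=[]
5: 0x2b (blk 10, set 2) → MISS  vc=[26]
6: 0x4f (blk 19, set 3) → L1-HIT  vc=[26]
7: 0x2b (blk 10, set 2) → L1-HIT  vc=[26]
8: 0x4c (blk 19, set 3) → L1-HIT  vc=[26]
9: 0x69 (blk 26, set 2) → VC-HIT  vc=[10]
10: 0x69 (blk 26, set 2) → L1-HIT  vc=[10]
11: 0x4c (blk 19, set 3) → L1-HIT  vc=[10]
12: 0x68 (blk 26, set 2) → L1-HIT  vc=[10]
13: 0x6b (blk 26, set 2) → L1-HIT  vc=[10]
14: 0x68 (blk 26, set 2) → L1-HIT  vc=[10]
15: 0x19 (blk 6, set 2) → MISS  vc=[10, 26]
16: 0x28 (blk 10, set 2) → VC-HIT  vc=[6, 26]
17: 0x19 (blk 6, set 2) → VC-HIT  vc=[10, 26]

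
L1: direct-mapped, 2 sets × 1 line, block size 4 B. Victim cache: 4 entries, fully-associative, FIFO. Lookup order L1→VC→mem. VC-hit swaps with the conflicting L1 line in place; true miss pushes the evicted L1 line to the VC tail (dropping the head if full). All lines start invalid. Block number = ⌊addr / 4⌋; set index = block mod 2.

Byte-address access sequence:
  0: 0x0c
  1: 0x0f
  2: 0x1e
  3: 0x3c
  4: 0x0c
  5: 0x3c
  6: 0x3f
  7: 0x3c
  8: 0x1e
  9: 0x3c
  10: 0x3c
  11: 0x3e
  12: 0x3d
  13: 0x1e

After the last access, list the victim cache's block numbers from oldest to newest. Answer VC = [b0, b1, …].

  [0] addr=0xc blk=3 s=1: MISS | VC []
  [1] addr=0xf blk=3 s=1: L1-HIT | VC []
  [2] addr=0x1e blk=7 s=1: MISS | VC [3]
  [3] addr=0x3c blk=15 s=1: MISS | VC [3, 7]
  [4] addr=0xc blk=3 s=1: VC-HIT | VC [15, 7]
  [5] addr=0x3c blk=15 s=1: VC-HIT | VC [3, 7]
  [6] addr=0x3f blk=15 s=1: L1-HIT | VC [3, 7]
  [7] addr=0x3c blk=15 s=1: L1-HIT | VC [3, 7]
  [8] addr=0x1e blk=7 s=1: VC-HIT | VC [3, 15]
  [9] addr=0x3c blk=15 s=1: VC-HIT | VC [3, 7]
  [10] addr=0x3c blk=15 s=1: L1-HIT | VC [3, 7]
  [11] addr=0x3e blk=15 s=1: L1-HIT | VC [3, 7]
  [12] addr=0x3d blk=15 s=1: L1-HIT | VC [3, 7]
  [13] addr=0x1e blk=7 s=1: VC-HIT | VC [3, 15]

VC = [3, 15]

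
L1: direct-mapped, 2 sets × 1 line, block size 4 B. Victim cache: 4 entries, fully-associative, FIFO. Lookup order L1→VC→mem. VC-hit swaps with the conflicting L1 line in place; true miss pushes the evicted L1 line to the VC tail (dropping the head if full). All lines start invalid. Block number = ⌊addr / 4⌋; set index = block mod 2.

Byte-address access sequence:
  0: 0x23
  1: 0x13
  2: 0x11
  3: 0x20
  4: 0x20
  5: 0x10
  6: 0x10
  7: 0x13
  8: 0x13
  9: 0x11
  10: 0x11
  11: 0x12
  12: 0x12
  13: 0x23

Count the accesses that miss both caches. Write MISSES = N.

0: 0x23 (blk 8, set 0) → MISS  vc=[]
1: 0x13 (blk 4, set 0) → MISS  vc=[8]
2: 0x11 (blk 4, set 0) → L1-HIT  vc=[8]
3: 0x20 (blk 8, set 0) → VC-HIT  vc=[4]
4: 0x20 (blk 8, set 0) → L1-HIT  vc=[4]
5: 0x10 (blk 4, set 0) → VC-HIT  vc=[8]
6: 0x10 (blk 4, set 0) → L1-HIT  vc=[8]
7: 0x13 (blk 4, set 0) → L1-HIT  vc=[8]
8: 0x13 (blk 4, set 0) → L1-HIT  vc=[8]
9: 0x11 (blk 4, set 0) → L1-HIT  vc=[8]
10: 0x11 (blk 4, set 0) → L1-HIT  vc=[8]
11: 0x12 (blk 4, set 0) → L1-HIT  vc=[8]
12: 0x12 (blk 4, set 0) → L1-HIT  vc=[8]
13: 0x23 (blk 8, set 0) → VC-HIT  vc=[4]

MISSES = 2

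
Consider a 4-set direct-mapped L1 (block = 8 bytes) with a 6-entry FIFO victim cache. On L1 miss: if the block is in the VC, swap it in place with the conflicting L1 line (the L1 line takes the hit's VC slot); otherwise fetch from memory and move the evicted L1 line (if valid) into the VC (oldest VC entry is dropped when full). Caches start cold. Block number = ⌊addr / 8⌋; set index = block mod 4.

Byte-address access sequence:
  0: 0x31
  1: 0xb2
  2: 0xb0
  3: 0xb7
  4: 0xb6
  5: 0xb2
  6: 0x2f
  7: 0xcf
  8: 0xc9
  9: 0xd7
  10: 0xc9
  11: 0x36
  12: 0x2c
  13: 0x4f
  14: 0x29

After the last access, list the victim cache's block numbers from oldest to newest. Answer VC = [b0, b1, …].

VC = [26, 25, 22, 9]

#0 0x31→b6/s2 MISS; vc=[]
#1 0xb2→b22/s2 MISS; vc=[6]
#2 0xb0→b22/s2 L1-HIT; vc=[6]
#3 0xb7→b22/s2 L1-HIT; vc=[6]
#4 0xb6→b22/s2 L1-HIT; vc=[6]
#5 0xb2→b22/s2 L1-HIT; vc=[6]
#6 0x2f→b5/s1 MISS; vc=[6]
#7 0xcf→b25/s1 MISS; vc=[6,5]
#8 0xc9→b25/s1 L1-HIT; vc=[6,5]
#9 0xd7→b26/s2 MISS; vc=[6,5,22]
#10 0xc9→b25/s1 L1-HIT; vc=[6,5,22]
#11 0x36→b6/s2 VC-HIT; vc=[26,5,22]
#12 0x2c→b5/s1 VC-HIT; vc=[26,25,22]
#13 0x4f→b9/s1 MISS; vc=[26,25,22,5]
#14 0x29→b5/s1 VC-HIT; vc=[26,25,22,9]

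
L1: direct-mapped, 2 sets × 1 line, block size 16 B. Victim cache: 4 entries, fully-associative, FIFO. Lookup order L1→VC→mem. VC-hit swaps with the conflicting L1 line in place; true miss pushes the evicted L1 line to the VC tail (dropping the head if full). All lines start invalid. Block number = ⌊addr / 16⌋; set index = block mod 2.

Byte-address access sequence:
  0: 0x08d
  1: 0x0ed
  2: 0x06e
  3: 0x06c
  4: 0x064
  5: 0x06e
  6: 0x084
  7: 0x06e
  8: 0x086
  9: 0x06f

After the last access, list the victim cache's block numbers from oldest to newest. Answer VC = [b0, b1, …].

  [0] addr=0x8d blk=8 s=0: MISS | VC []
  [1] addr=0xed blk=14 s=0: MISS | VC [8]
  [2] addr=0x6e blk=6 s=0: MISS | VC [8, 14]
  [3] addr=0x6c blk=6 s=0: L1-HIT | VC [8, 14]
  [4] addr=0x64 blk=6 s=0: L1-HIT | VC [8, 14]
  [5] addr=0x6e blk=6 s=0: L1-HIT | VC [8, 14]
  [6] addr=0x84 blk=8 s=0: VC-HIT | VC [6, 14]
  [7] addr=0x6e blk=6 s=0: VC-HIT | VC [8, 14]
  [8] addr=0x86 blk=8 s=0: VC-HIT | VC [6, 14]
  [9] addr=0x6f blk=6 s=0: VC-HIT | VC [8, 14]

VC = [8, 14]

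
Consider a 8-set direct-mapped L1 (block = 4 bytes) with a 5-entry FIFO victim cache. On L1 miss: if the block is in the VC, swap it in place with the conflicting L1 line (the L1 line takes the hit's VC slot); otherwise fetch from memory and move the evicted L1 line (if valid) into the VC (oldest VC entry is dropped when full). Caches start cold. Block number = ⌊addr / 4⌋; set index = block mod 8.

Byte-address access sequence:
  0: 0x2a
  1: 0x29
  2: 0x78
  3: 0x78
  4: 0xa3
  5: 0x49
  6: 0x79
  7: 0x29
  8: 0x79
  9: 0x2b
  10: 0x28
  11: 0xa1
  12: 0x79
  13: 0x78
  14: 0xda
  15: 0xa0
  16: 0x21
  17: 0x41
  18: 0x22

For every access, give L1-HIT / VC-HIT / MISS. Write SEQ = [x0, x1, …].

SEQ = [MISS, L1-HIT, MISS, L1-HIT, MISS, MISS, L1-HIT, VC-HIT, L1-HIT, L1-HIT, L1-HIT, L1-HIT, L1-HIT, L1-HIT, MISS, L1-HIT, MISS, MISS, VC-HIT]

#0 0x2a→b10/s2 MISS; vc=[]
#1 0x29→b10/s2 L1-HIT; vc=[]
#2 0x78→b30/s6 MISS; vc=[]
#3 0x78→b30/s6 L1-HIT; vc=[]
#4 0xa3→b40/s0 MISS; vc=[]
#5 0x49→b18/s2 MISS; vc=[10]
#6 0x79→b30/s6 L1-HIT; vc=[10]
#7 0x29→b10/s2 VC-HIT; vc=[18]
#8 0x79→b30/s6 L1-HIT; vc=[18]
#9 0x2b→b10/s2 L1-HIT; vc=[18]
#10 0x28→b10/s2 L1-HIT; vc=[18]
#11 0xa1→b40/s0 L1-HIT; vc=[18]
#12 0x79→b30/s6 L1-HIT; vc=[18]
#13 0x78→b30/s6 L1-HIT; vc=[18]
#14 0xda→b54/s6 MISS; vc=[18,30]
#15 0xa0→b40/s0 L1-HIT; vc=[18,30]
#16 0x21→b8/s0 MISS; vc=[18,30,40]
#17 0x41→b16/s0 MISS; vc=[18,30,40,8]
#18 0x22→b8/s0 VC-HIT; vc=[18,30,40,16]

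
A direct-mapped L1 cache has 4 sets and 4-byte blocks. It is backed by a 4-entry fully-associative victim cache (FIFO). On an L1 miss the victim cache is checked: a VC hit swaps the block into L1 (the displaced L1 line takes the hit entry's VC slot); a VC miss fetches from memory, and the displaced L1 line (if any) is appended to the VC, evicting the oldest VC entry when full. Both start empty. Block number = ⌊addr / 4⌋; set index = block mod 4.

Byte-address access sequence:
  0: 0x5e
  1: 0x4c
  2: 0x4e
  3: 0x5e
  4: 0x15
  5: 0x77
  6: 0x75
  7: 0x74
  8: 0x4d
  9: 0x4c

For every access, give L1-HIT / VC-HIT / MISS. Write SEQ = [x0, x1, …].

#0 0x5e→b23/s3 MISS; vc=[]
#1 0x4c→b19/s3 MISS; vc=[23]
#2 0x4e→b19/s3 L1-HIT; vc=[23]
#3 0x5e→b23/s3 VC-HIT; vc=[19]
#4 0x15→b5/s1 MISS; vc=[19]
#5 0x77→b29/s1 MISS; vc=[19,5]
#6 0x75→b29/s1 L1-HIT; vc=[19,5]
#7 0x74→b29/s1 L1-HIT; vc=[19,5]
#8 0x4d→b19/s3 VC-HIT; vc=[23,5]
#9 0x4c→b19/s3 L1-HIT; vc=[23,5]

SEQ = [MISS, MISS, L1-HIT, VC-HIT, MISS, MISS, L1-HIT, L1-HIT, VC-HIT, L1-HIT]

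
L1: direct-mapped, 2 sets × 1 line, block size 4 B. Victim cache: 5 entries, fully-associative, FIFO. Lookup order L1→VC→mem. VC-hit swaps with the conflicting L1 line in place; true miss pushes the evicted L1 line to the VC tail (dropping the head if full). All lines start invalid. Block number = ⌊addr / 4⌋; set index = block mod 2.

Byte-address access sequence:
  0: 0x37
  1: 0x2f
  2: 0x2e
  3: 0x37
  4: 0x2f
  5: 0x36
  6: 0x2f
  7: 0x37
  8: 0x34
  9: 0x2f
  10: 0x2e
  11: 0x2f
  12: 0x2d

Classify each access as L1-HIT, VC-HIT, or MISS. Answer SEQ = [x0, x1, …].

SEQ = [MISS, MISS, L1-HIT, VC-HIT, VC-HIT, VC-HIT, VC-HIT, VC-HIT, L1-HIT, VC-HIT, L1-HIT, L1-HIT, L1-HIT]

#0 0x37→b13/s1 MISS; vc=[]
#1 0x2f→b11/s1 MISS; vc=[13]
#2 0x2e→b11/s1 L1-HIT; vc=[13]
#3 0x37→b13/s1 VC-HIT; vc=[11]
#4 0x2f→b11/s1 VC-HIT; vc=[13]
#5 0x36→b13/s1 VC-HIT; vc=[11]
#6 0x2f→b11/s1 VC-HIT; vc=[13]
#7 0x37→b13/s1 VC-HIT; vc=[11]
#8 0x34→b13/s1 L1-HIT; vc=[11]
#9 0x2f→b11/s1 VC-HIT; vc=[13]
#10 0x2e→b11/s1 L1-HIT; vc=[13]
#11 0x2f→b11/s1 L1-HIT; vc=[13]
#12 0x2d→b11/s1 L1-HIT; vc=[13]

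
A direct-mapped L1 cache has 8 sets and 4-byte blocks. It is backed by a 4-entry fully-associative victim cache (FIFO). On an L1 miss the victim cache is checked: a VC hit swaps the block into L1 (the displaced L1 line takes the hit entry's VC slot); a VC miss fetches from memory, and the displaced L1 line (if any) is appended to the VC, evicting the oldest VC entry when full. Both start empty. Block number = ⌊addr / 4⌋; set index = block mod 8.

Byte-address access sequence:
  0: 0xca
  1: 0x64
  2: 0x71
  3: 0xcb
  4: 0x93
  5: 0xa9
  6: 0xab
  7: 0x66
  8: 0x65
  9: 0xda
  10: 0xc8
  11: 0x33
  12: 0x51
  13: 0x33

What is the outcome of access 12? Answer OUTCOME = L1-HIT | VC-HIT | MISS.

#0 0xca→b50/s2 MISS; vc=[]
#1 0x64→b25/s1 MISS; vc=[]
#2 0x71→b28/s4 MISS; vc=[]
#3 0xcb→b50/s2 L1-HIT; vc=[]
#4 0x93→b36/s4 MISS; vc=[28]
#5 0xa9→b42/s2 MISS; vc=[28,50]
#6 0xab→b42/s2 L1-HIT; vc=[28,50]
#7 0x66→b25/s1 L1-HIT; vc=[28,50]
#8 0x65→b25/s1 L1-HIT; vc=[28,50]
#9 0xda→b54/s6 MISS; vc=[28,50]
#10 0xc8→b50/s2 VC-HIT; vc=[28,42]
#11 0x33→b12/s4 MISS; vc=[28,42,36]
#12 0x51→b20/s4 MISS; vc=[28,42,36,12]
#13 0x33→b12/s4 VC-HIT; vc=[28,42,36,20]

OUTCOME = MISS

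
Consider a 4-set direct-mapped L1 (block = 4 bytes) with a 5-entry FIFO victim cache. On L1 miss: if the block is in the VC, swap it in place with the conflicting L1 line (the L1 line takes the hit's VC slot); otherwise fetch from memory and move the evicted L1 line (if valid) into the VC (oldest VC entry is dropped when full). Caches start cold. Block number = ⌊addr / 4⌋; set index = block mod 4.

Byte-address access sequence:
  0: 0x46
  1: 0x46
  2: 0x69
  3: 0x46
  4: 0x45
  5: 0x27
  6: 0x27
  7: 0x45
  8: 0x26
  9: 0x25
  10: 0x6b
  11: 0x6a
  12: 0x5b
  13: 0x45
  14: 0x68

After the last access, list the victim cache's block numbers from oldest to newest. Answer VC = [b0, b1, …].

  [0] addr=0x46 blk=17 s=1: MISS | VC []
  [1] addr=0x46 blk=17 s=1: L1-HIT | VC []
  [2] addr=0x69 blk=26 s=2: MISS | VC []
  [3] addr=0x46 blk=17 s=1: L1-HIT | VC []
  [4] addr=0x45 blk=17 s=1: L1-HIT | VC []
  [5] addr=0x27 blk=9 s=1: MISS | VC [17]
  [6] addr=0x27 blk=9 s=1: L1-HIT | VC [17]
  [7] addr=0x45 blk=17 s=1: VC-HIT | VC [9]
  [8] addr=0x26 blk=9 s=1: VC-HIT | VC [17]
  [9] addr=0x25 blk=9 s=1: L1-HIT | VC [17]
  [10] addr=0x6b blk=26 s=2: L1-HIT | VC [17]
  [11] addr=0x6a blk=26 s=2: L1-HIT | VC [17]
  [12] addr=0x5b blk=22 s=2: MISS | VC [17, 26]
  [13] addr=0x45 blk=17 s=1: VC-HIT | VC [9, 26]
  [14] addr=0x68 blk=26 s=2: VC-HIT | VC [9, 22]

VC = [9, 22]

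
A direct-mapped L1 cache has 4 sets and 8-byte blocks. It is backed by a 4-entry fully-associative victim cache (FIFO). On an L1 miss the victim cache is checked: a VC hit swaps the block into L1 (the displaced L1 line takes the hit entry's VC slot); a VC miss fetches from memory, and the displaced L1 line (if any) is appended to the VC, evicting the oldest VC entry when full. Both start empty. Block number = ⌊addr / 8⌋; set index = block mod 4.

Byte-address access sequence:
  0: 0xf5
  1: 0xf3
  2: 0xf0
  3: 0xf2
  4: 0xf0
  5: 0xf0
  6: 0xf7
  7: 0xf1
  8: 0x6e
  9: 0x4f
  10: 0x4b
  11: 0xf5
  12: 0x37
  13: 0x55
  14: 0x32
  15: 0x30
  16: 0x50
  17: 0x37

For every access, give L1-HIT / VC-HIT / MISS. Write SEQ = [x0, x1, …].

SEQ = [MISS, L1-HIT, L1-HIT, L1-HIT, L1-HIT, L1-HIT, L1-HIT, L1-HIT, MISS, MISS, L1-HIT, L1-HIT, MISS, MISS, VC-HIT, L1-HIT, VC-HIT, VC-HIT]

0: 0xf5 (blk 30, set 2) → MISS  vc=[]
1: 0xf3 (blk 30, set 2) → L1-HIT  vc=[]
2: 0xf0 (blk 30, set 2) → L1-HIT  vc=[]
3: 0xf2 (blk 30, set 2) → L1-HIT  vc=[]
4: 0xf0 (blk 30, set 2) → L1-HIT  vc=[]
5: 0xf0 (blk 30, set 2) → L1-HIT  vc=[]
6: 0xf7 (blk 30, set 2) → L1-HIT  vc=[]
7: 0xf1 (blk 30, set 2) → L1-HIT  vc=[]
8: 0x6e (blk 13, set 1) → MISS  vc=[]
9: 0x4f (blk 9, set 1) → MISS  vc=[13]
10: 0x4b (blk 9, set 1) → L1-HIT  vc=[13]
11: 0xf5 (blk 30, set 2) → L1-HIT  vc=[13]
12: 0x37 (blk 6, set 2) → MISS  vc=[13, 30]
13: 0x55 (blk 10, set 2) → MISS  vc=[13, 30, 6]
14: 0x32 (blk 6, set 2) → VC-HIT  vc=[13, 30, 10]
15: 0x30 (blk 6, set 2) → L1-HIT  vc=[13, 30, 10]
16: 0x50 (blk 10, set 2) → VC-HIT  vc=[13, 30, 6]
17: 0x37 (blk 6, set 2) → VC-HIT  vc=[13, 30, 10]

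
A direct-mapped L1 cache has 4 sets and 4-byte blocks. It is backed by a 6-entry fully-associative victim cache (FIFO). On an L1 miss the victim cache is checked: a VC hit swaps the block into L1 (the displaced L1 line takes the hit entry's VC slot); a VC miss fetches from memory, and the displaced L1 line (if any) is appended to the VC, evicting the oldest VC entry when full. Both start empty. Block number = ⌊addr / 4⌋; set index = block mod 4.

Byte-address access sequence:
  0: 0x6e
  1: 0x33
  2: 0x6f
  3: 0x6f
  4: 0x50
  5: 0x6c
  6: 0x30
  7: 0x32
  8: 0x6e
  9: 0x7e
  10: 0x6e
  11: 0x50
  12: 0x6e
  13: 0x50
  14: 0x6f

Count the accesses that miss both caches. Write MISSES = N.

0: 0x6e (blk 27, set 3) → MISS  vc=[]
1: 0x33 (blk 12, set 0) → MISS  vc=[]
2: 0x6f (blk 27, set 3) → L1-HIT  vc=[]
3: 0x6f (blk 27, set 3) → L1-HIT  vc=[]
4: 0x50 (blk 20, set 0) → MISS  vc=[12]
5: 0x6c (blk 27, set 3) → L1-HIT  vc=[12]
6: 0x30 (blk 12, set 0) → VC-HIT  vc=[20]
7: 0x32 (blk 12, set 0) → L1-HIT  vc=[20]
8: 0x6e (blk 27, set 3) → L1-HIT  vc=[20]
9: 0x7e (blk 31, set 3) → MISS  vc=[20, 27]
10: 0x6e (blk 27, set 3) → VC-HIT  vc=[20, 31]
11: 0x50 (blk 20, set 0) → VC-HIT  vc=[12, 31]
12: 0x6e (blk 27, set 3) → L1-HIT  vc=[12, 31]
13: 0x50 (blk 20, set 0) → L1-HIT  vc=[12, 31]
14: 0x6f (blk 27, set 3) → L1-HIT  vc=[12, 31]

MISSES = 4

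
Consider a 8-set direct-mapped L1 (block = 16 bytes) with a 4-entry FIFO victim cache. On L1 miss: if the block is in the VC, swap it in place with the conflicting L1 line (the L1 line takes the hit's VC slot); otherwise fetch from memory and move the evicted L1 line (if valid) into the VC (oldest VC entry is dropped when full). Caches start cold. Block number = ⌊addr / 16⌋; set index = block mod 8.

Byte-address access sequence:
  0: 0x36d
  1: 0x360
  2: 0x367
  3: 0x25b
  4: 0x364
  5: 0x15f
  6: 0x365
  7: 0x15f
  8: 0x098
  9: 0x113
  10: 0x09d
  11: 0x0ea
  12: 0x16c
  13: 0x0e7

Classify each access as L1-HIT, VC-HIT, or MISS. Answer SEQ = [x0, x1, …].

SEQ = [MISS, L1-HIT, L1-HIT, MISS, L1-HIT, MISS, L1-HIT, L1-HIT, MISS, MISS, VC-HIT, MISS, MISS, VC-HIT]

0: 0x36d (blk 54, set 6) → MISS  vc=[]
1: 0x360 (blk 54, set 6) → L1-HIT  vc=[]
2: 0x367 (blk 54, set 6) → L1-HIT  vc=[]
3: 0x25b (blk 37, set 5) → MISS  vc=[]
4: 0x364 (blk 54, set 6) → L1-HIT  vc=[]
5: 0x15f (blk 21, set 5) → MISS  vc=[37]
6: 0x365 (blk 54, set 6) → L1-HIT  vc=[37]
7: 0x15f (blk 21, set 5) → L1-HIT  vc=[37]
8: 0x98 (blk 9, set 1) → MISS  vc=[37]
9: 0x113 (blk 17, set 1) → MISS  vc=[37, 9]
10: 0x9d (blk 9, set 1) → VC-HIT  vc=[37, 17]
11: 0xea (blk 14, set 6) → MISS  vc=[37, 17, 54]
12: 0x16c (blk 22, set 6) → MISS  vc=[37, 17, 54, 14]
13: 0xe7 (blk 14, set 6) → VC-HIT  vc=[37, 17, 54, 22]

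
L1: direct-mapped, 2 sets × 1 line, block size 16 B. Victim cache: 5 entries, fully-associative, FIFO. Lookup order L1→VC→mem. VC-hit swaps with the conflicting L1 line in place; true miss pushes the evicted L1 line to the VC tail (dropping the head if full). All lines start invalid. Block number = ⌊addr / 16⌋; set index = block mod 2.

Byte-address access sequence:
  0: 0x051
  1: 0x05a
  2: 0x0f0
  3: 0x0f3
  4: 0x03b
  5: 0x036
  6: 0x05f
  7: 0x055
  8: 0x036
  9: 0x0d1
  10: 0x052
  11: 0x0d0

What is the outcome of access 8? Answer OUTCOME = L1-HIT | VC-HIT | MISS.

OUTCOME = VC-HIT

0: 0x51 (blk 5, set 1) → MISS  vc=[]
1: 0x5a (blk 5, set 1) → L1-HIT  vc=[]
2: 0xf0 (blk 15, set 1) → MISS  vc=[5]
3: 0xf3 (blk 15, set 1) → L1-HIT  vc=[5]
4: 0x3b (blk 3, set 1) → MISS  vc=[5, 15]
5: 0x36 (blk 3, set 1) → L1-HIT  vc=[5, 15]
6: 0x5f (blk 5, set 1) → VC-HIT  vc=[3, 15]
7: 0x55 (blk 5, set 1) → L1-HIT  vc=[3, 15]
8: 0x36 (blk 3, set 1) → VC-HIT  vc=[5, 15]
9: 0xd1 (blk 13, set 1) → MISS  vc=[5, 15, 3]
10: 0x52 (blk 5, set 1) → VC-HIT  vc=[13, 15, 3]
11: 0xd0 (blk 13, set 1) → VC-HIT  vc=[5, 15, 3]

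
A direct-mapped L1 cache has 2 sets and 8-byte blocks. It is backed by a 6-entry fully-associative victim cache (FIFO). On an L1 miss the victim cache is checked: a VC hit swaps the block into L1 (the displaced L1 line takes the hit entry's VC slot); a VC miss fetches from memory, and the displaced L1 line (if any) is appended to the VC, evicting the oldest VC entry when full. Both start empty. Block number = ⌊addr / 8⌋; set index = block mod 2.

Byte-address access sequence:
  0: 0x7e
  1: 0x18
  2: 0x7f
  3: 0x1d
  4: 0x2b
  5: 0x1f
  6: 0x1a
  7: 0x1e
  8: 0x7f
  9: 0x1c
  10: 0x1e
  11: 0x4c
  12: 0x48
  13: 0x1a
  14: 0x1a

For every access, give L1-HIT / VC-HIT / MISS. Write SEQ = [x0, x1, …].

SEQ = [MISS, MISS, VC-HIT, VC-HIT, MISS, VC-HIT, L1-HIT, L1-HIT, VC-HIT, VC-HIT, L1-HIT, MISS, L1-HIT, VC-HIT, L1-HIT]

  [0] addr=0x7e blk=15 s=1: MISS | VC []
  [1] addr=0x18 blk=3 s=1: MISS | VC [15]
  [2] addr=0x7f blk=15 s=1: VC-HIT | VC [3]
  [3] addr=0x1d blk=3 s=1: VC-HIT | VC [15]
  [4] addr=0x2b blk=5 s=1: MISS | VC [15, 3]
  [5] addr=0x1f blk=3 s=1: VC-HIT | VC [15, 5]
  [6] addr=0x1a blk=3 s=1: L1-HIT | VC [15, 5]
  [7] addr=0x1e blk=3 s=1: L1-HIT | VC [15, 5]
  [8] addr=0x7f blk=15 s=1: VC-HIT | VC [3, 5]
  [9] addr=0x1c blk=3 s=1: VC-HIT | VC [15, 5]
  [10] addr=0x1e blk=3 s=1: L1-HIT | VC [15, 5]
  [11] addr=0x4c blk=9 s=1: MISS | VC [15, 5, 3]
  [12] addr=0x48 blk=9 s=1: L1-HIT | VC [15, 5, 3]
  [13] addr=0x1a blk=3 s=1: VC-HIT | VC [15, 5, 9]
  [14] addr=0x1a blk=3 s=1: L1-HIT | VC [15, 5, 9]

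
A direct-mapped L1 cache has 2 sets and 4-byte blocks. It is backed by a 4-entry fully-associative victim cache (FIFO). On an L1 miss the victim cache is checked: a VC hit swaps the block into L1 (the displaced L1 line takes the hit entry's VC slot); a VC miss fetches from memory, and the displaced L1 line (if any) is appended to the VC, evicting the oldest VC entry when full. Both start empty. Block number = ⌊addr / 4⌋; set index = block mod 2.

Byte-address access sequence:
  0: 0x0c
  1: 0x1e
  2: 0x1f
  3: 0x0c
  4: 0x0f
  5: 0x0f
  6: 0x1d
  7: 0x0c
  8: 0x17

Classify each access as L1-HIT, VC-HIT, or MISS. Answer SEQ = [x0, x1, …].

SEQ = [MISS, MISS, L1-HIT, VC-HIT, L1-HIT, L1-HIT, VC-HIT, VC-HIT, MISS]

#0 0xc→b3/s1 MISS; vc=[]
#1 0x1e→b7/s1 MISS; vc=[3]
#2 0x1f→b7/s1 L1-HIT; vc=[3]
#3 0xc→b3/s1 VC-HIT; vc=[7]
#4 0xf→b3/s1 L1-HIT; vc=[7]
#5 0xf→b3/s1 L1-HIT; vc=[7]
#6 0x1d→b7/s1 VC-HIT; vc=[3]
#7 0xc→b3/s1 VC-HIT; vc=[7]
#8 0x17→b5/s1 MISS; vc=[7,3]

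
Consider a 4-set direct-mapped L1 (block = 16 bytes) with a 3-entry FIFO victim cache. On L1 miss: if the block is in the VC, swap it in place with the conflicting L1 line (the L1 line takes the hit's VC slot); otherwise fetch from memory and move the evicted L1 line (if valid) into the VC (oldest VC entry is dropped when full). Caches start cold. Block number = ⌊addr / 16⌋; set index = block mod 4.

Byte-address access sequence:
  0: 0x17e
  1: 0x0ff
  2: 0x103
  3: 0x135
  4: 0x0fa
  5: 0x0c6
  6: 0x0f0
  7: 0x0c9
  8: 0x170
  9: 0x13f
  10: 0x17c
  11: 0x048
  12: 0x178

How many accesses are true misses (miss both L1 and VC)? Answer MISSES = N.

MISSES = 6

0: 0x17e (blk 23, set 3) → MISS  vc=[]
1: 0xff (blk 15, set 3) → MISS  vc=[23]
2: 0x103 (blk 16, set 0) → MISS  vc=[23]
3: 0x135 (blk 19, set 3) → MISS  vc=[23, 15]
4: 0xfa (blk 15, set 3) → VC-HIT  vc=[23, 19]
5: 0xc6 (blk 12, set 0) → MISS  vc=[23, 19, 16]
6: 0xf0 (blk 15, set 3) → L1-HIT  vc=[23, 19, 16]
7: 0xc9 (blk 12, set 0) → L1-HIT  vc=[23, 19, 16]
8: 0x170 (blk 23, set 3) → VC-HIT  vc=[15, 19, 16]
9: 0x13f (blk 19, set 3) → VC-HIT  vc=[15, 23, 16]
10: 0x17c (blk 23, set 3) → VC-HIT  vc=[15, 19, 16]
11: 0x48 (blk 4, set 0) → MISS  vc=[19, 16, 12]
12: 0x178 (blk 23, set 3) → L1-HIT  vc=[19, 16, 12]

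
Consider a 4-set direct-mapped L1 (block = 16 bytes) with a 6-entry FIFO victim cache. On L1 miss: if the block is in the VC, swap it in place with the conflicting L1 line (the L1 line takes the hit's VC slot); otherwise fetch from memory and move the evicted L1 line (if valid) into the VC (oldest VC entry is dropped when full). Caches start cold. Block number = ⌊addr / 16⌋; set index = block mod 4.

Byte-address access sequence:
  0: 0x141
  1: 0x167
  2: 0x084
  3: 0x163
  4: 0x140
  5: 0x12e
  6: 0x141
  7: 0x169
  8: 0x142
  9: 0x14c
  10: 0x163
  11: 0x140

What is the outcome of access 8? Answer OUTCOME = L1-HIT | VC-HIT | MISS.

#0 0x141→b20/s0 MISS; vc=[]
#1 0x167→b22/s2 MISS; vc=[]
#2 0x84→b8/s0 MISS; vc=[20]
#3 0x163→b22/s2 L1-HIT; vc=[20]
#4 0x140→b20/s0 VC-HIT; vc=[8]
#5 0x12e→b18/s2 MISS; vc=[8,22]
#6 0x141→b20/s0 L1-HIT; vc=[8,22]
#7 0x169→b22/s2 VC-HIT; vc=[8,18]
#8 0x142→b20/s0 L1-HIT; vc=[8,18]
#9 0x14c→b20/s0 L1-HIT; vc=[8,18]
#10 0x163→b22/s2 L1-HIT; vc=[8,18]
#11 0x140→b20/s0 L1-HIT; vc=[8,18]

OUTCOME = L1-HIT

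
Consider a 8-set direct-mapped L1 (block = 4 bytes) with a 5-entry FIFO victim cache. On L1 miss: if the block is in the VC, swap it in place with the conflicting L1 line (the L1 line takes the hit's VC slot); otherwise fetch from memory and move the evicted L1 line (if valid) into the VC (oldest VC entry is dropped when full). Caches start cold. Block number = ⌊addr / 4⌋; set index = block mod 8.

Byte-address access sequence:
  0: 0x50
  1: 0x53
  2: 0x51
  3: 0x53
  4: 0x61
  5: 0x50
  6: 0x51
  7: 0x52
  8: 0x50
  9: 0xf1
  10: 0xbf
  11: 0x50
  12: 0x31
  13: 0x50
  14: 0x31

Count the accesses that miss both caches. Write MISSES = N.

  [0] addr=0x50 blk=20 s=4: MISS | VC []
  [1] addr=0x53 blk=20 s=4: L1-HIT | VC []
  [2] addr=0x51 blk=20 s=4: L1-HIT | VC []
  [3] addr=0x53 blk=20 s=4: L1-HIT | VC []
  [4] addr=0x61 blk=24 s=0: MISS | VC []
  [5] addr=0x50 blk=20 s=4: L1-HIT | VC []
  [6] addr=0x51 blk=20 s=4: L1-HIT | VC []
  [7] addr=0x52 blk=20 s=4: L1-HIT | VC []
  [8] addr=0x50 blk=20 s=4: L1-HIT | VC []
  [9] addr=0xf1 blk=60 s=4: MISS | VC [20]
  [10] addr=0xbf blk=47 s=7: MISS | VC [20]
  [11] addr=0x50 blk=20 s=4: VC-HIT | VC [60]
  [12] addr=0x31 blk=12 s=4: MISS | VC [60, 20]
  [13] addr=0x50 blk=20 s=4: VC-HIT | VC [60, 12]
  [14] addr=0x31 blk=12 s=4: VC-HIT | VC [60, 20]

MISSES = 5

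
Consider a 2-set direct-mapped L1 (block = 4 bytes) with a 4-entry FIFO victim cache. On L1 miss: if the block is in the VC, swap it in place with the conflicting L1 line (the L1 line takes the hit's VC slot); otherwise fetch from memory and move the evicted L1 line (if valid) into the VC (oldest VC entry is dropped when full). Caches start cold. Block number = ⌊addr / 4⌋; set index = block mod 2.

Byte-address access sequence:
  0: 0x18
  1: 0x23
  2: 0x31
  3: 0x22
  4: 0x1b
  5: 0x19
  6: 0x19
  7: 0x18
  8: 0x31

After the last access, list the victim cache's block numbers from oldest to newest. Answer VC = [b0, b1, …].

VC = [8, 6]

#0 0x18→b6/s0 MISS; vc=[]
#1 0x23→b8/s0 MISS; vc=[6]
#2 0x31→b12/s0 MISS; vc=[6,8]
#3 0x22→b8/s0 VC-HIT; vc=[6,12]
#4 0x1b→b6/s0 VC-HIT; vc=[8,12]
#5 0x19→b6/s0 L1-HIT; vc=[8,12]
#6 0x19→b6/s0 L1-HIT; vc=[8,12]
#7 0x18→b6/s0 L1-HIT; vc=[8,12]
#8 0x31→b12/s0 VC-HIT; vc=[8,6]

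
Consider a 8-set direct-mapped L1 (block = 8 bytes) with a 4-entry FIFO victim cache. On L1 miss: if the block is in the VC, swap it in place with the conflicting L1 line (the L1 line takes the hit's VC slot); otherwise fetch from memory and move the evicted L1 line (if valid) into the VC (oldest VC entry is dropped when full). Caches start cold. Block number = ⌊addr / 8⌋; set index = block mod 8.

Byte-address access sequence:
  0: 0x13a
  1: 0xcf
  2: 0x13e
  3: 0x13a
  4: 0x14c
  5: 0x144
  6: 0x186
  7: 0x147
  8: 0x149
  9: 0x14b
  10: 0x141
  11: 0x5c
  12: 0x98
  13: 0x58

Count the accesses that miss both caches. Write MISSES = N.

  [0] addr=0x13a blk=39 s=7: MISS | VC []
  [1] addr=0xcf blk=25 s=1: MISS | VC []
  [2] addr=0x13e blk=39 s=7: L1-HIT | VC []
  [3] addr=0x13a blk=39 s=7: L1-HIT | VC []
  [4] addr=0x14c blk=41 s=1: MISS | VC [25]
  [5] addr=0x144 blk=40 s=0: MISS | VC [25]
  [6] addr=0x186 blk=48 s=0: MISS | VC [25, 40]
  [7] addr=0x147 blk=40 s=0: VC-HIT | VC [25, 48]
  [8] addr=0x149 blk=41 s=1: L1-HIT | VC [25, 48]
  [9] addr=0x14b blk=41 s=1: L1-HIT | VC [25, 48]
  [10] addr=0x141 blk=40 s=0: L1-HIT | VC [25, 48]
  [11] addr=0x5c blk=11 s=3: MISS | VC [25, 48]
  [12] addr=0x98 blk=19 s=3: MISS | VC [25, 48, 11]
  [13] addr=0x58 blk=11 s=3: VC-HIT | VC [25, 48, 19]

MISSES = 7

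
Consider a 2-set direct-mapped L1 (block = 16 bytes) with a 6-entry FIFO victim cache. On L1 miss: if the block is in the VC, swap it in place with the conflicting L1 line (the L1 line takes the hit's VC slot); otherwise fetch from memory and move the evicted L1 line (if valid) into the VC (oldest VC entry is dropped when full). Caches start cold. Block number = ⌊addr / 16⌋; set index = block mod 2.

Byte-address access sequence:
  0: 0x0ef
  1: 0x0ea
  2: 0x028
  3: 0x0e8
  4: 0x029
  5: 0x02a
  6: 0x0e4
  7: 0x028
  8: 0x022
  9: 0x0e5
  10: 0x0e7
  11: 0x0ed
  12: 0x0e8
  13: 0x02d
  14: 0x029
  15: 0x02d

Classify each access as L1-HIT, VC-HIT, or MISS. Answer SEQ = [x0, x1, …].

SEQ = [MISS, L1-HIT, MISS, VC-HIT, VC-HIT, L1-HIT, VC-HIT, VC-HIT, L1-HIT, VC-HIT, L1-HIT, L1-HIT, L1-HIT, VC-HIT, L1-HIT, L1-HIT]

  [0] addr=0xef blk=14 s=0: MISS | VC []
  [1] addr=0xea blk=14 s=0: L1-HIT | VC []
  [2] addr=0x28 blk=2 s=0: MISS | VC [14]
  [3] addr=0xe8 blk=14 s=0: VC-HIT | VC [2]
  [4] addr=0x29 blk=2 s=0: VC-HIT | VC [14]
  [5] addr=0x2a blk=2 s=0: L1-HIT | VC [14]
  [6] addr=0xe4 blk=14 s=0: VC-HIT | VC [2]
  [7] addr=0x28 blk=2 s=0: VC-HIT | VC [14]
  [8] addr=0x22 blk=2 s=0: L1-HIT | VC [14]
  [9] addr=0xe5 blk=14 s=0: VC-HIT | VC [2]
  [10] addr=0xe7 blk=14 s=0: L1-HIT | VC [2]
  [11] addr=0xed blk=14 s=0: L1-HIT | VC [2]
  [12] addr=0xe8 blk=14 s=0: L1-HIT | VC [2]
  [13] addr=0x2d blk=2 s=0: VC-HIT | VC [14]
  [14] addr=0x29 blk=2 s=0: L1-HIT | VC [14]
  [15] addr=0x2d blk=2 s=0: L1-HIT | VC [14]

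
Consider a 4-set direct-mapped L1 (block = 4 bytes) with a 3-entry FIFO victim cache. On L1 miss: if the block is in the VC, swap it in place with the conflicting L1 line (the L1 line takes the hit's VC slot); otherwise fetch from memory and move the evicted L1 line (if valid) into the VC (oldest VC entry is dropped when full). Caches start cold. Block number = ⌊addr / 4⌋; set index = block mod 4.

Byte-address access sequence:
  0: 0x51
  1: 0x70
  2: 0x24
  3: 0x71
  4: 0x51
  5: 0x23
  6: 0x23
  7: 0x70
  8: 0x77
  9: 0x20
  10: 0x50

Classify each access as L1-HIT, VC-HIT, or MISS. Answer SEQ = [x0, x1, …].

SEQ = [MISS, MISS, MISS, L1-HIT, VC-HIT, MISS, L1-HIT, VC-HIT, MISS, VC-HIT, VC-HIT]

  [0] addr=0x51 blk=20 s=0: MISS | VC []
  [1] addr=0x70 blk=28 s=0: MISS | VC [20]
  [2] addr=0x24 blk=9 s=1: MISS | VC [20]
  [3] addr=0x71 blk=28 s=0: L1-HIT | VC [20]
  [4] addr=0x51 blk=20 s=0: VC-HIT | VC [28]
  [5] addr=0x23 blk=8 s=0: MISS | VC [28, 20]
  [6] addr=0x23 blk=8 s=0: L1-HIT | VC [28, 20]
  [7] addr=0x70 blk=28 s=0: VC-HIT | VC [8, 20]
  [8] addr=0x77 blk=29 s=1: MISS | VC [8, 20, 9]
  [9] addr=0x20 blk=8 s=0: VC-HIT | VC [28, 20, 9]
  [10] addr=0x50 blk=20 s=0: VC-HIT | VC [28, 8, 9]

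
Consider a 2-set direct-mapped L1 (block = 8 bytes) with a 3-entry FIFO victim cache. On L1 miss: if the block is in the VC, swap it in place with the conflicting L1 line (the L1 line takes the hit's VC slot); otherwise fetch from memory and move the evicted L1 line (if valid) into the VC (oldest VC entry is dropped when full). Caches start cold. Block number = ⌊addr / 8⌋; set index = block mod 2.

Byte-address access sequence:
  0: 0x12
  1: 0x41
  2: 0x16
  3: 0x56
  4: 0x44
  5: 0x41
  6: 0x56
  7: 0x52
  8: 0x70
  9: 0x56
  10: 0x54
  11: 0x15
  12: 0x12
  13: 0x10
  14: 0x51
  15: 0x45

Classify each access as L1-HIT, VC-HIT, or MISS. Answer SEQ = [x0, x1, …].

0: 0x12 (blk 2, set 0) → MISS  vc=[]
1: 0x41 (blk 8, set 0) → MISS  vc=[2]
2: 0x16 (blk 2, set 0) → VC-HIT  vc=[8]
3: 0x56 (blk 10, set 0) → MISS  vc=[8, 2]
4: 0x44 (blk 8, set 0) → VC-HIT  vc=[10, 2]
5: 0x41 (blk 8, set 0) → L1-HIT  vc=[10, 2]
6: 0x56 (blk 10, set 0) → VC-HIT  vc=[8, 2]
7: 0x52 (blk 10, set 0) → L1-HIT  vc=[8, 2]
8: 0x70 (blk 14, set 0) → MISS  vc=[8, 2, 10]
9: 0x56 (blk 10, set 0) → VC-HIT  vc=[8, 2, 14]
10: 0x54 (blk 10, set 0) → L1-HIT  vc=[8, 2, 14]
11: 0x15 (blk 2, set 0) → VC-HIT  vc=[8, 10, 14]
12: 0x12 (blk 2, set 0) → L1-HIT  vc=[8, 10, 14]
13: 0x10 (blk 2, set 0) → L1-HIT  vc=[8, 10, 14]
14: 0x51 (blk 10, set 0) → VC-HIT  vc=[8, 2, 14]
15: 0x45 (blk 8, set 0) → VC-HIT  vc=[10, 2, 14]

SEQ = [MISS, MISS, VC-HIT, MISS, VC-HIT, L1-HIT, VC-HIT, L1-HIT, MISS, VC-HIT, L1-HIT, VC-HIT, L1-HIT, L1-HIT, VC-HIT, VC-HIT]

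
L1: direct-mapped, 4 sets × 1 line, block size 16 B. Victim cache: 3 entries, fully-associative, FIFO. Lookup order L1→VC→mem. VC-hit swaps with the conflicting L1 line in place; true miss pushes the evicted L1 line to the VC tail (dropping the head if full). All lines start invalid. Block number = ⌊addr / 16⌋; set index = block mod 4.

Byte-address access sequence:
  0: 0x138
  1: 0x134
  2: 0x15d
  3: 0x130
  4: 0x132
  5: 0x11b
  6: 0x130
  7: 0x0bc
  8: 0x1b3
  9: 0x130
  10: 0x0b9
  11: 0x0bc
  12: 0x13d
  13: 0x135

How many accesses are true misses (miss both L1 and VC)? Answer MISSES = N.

#0 0x138→b19/s3 MISS; vc=[]
#1 0x134→b19/s3 L1-HIT; vc=[]
#2 0x15d→b21/s1 MISS; vc=[]
#3 0x130→b19/s3 L1-HIT; vc=[]
#4 0x132→b19/s3 L1-HIT; vc=[]
#5 0x11b→b17/s1 MISS; vc=[21]
#6 0x130→b19/s3 L1-HIT; vc=[21]
#7 0xbc→b11/s3 MISS; vc=[21,19]
#8 0x1b3→b27/s3 MISS; vc=[21,19,11]
#9 0x130→b19/s3 VC-HIT; vc=[21,27,11]
#10 0xb9→b11/s3 VC-HIT; vc=[21,27,19]
#11 0xbc→b11/s3 L1-HIT; vc=[21,27,19]
#12 0x13d→b19/s3 VC-HIT; vc=[21,27,11]
#13 0x135→b19/s3 L1-HIT; vc=[21,27,11]

MISSES = 5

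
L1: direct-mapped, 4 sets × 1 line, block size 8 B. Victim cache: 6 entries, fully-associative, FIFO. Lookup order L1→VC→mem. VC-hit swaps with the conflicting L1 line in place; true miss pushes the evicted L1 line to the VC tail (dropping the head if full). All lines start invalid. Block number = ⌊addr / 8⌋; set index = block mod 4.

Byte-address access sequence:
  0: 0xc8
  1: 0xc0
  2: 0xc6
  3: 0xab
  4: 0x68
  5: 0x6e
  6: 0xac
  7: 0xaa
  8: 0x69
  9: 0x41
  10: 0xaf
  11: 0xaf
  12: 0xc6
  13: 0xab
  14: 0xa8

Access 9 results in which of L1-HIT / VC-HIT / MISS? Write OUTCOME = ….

OUTCOME = MISS

0: 0xc8 (blk 25, set 1) → MISS  vc=[]
1: 0xc0 (blk 24, set 0) → MISS  vc=[]
2: 0xc6 (blk 24, set 0) → L1-HIT  vc=[]
3: 0xab (blk 21, set 1) → MISS  vc=[25]
4: 0x68 (blk 13, set 1) → MISS  vc=[25, 21]
5: 0x6e (blk 13, set 1) → L1-HIT  vc=[25, 21]
6: 0xac (blk 21, set 1) → VC-HIT  vc=[25, 13]
7: 0xaa (blk 21, set 1) → L1-HIT  vc=[25, 13]
8: 0x69 (blk 13, set 1) → VC-HIT  vc=[25, 21]
9: 0x41 (blk 8, set 0) → MISS  vc=[25, 21, 24]
10: 0xaf (blk 21, set 1) → VC-HIT  vc=[25, 13, 24]
11: 0xaf (blk 21, set 1) → L1-HIT  vc=[25, 13, 24]
12: 0xc6 (blk 24, set 0) → VC-HIT  vc=[25, 13, 8]
13: 0xab (blk 21, set 1) → L1-HIT  vc=[25, 13, 8]
14: 0xa8 (blk 21, set 1) → L1-HIT  vc=[25, 13, 8]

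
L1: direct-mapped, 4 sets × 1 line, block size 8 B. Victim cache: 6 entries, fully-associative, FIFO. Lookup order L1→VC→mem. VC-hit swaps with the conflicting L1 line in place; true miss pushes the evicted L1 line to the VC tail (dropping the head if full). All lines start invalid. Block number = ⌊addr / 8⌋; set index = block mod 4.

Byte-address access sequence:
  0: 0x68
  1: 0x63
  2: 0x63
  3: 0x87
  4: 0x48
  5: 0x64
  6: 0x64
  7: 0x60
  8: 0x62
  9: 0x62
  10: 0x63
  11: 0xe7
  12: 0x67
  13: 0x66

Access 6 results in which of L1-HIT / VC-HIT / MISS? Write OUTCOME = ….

OUTCOME = L1-HIT

  [0] addr=0x68 blk=13 s=1: MISS | VC []
  [1] addr=0x63 blk=12 s=0: MISS | VC []
  [2] addr=0x63 blk=12 s=0: L1-HIT | VC []
  [3] addr=0x87 blk=16 s=0: MISS | VC [12]
  [4] addr=0x48 blk=9 s=1: MISS | VC [12, 13]
  [5] addr=0x64 blk=12 s=0: VC-HIT | VC [16, 13]
  [6] addr=0x64 blk=12 s=0: L1-HIT | VC [16, 13]
  [7] addr=0x60 blk=12 s=0: L1-HIT | VC [16, 13]
  [8] addr=0x62 blk=12 s=0: L1-HIT | VC [16, 13]
  [9] addr=0x62 blk=12 s=0: L1-HIT | VC [16, 13]
  [10] addr=0x63 blk=12 s=0: L1-HIT | VC [16, 13]
  [11] addr=0xe7 blk=28 s=0: MISS | VC [16, 13, 12]
  [12] addr=0x67 blk=12 s=0: VC-HIT | VC [16, 13, 28]
  [13] addr=0x66 blk=12 s=0: L1-HIT | VC [16, 13, 28]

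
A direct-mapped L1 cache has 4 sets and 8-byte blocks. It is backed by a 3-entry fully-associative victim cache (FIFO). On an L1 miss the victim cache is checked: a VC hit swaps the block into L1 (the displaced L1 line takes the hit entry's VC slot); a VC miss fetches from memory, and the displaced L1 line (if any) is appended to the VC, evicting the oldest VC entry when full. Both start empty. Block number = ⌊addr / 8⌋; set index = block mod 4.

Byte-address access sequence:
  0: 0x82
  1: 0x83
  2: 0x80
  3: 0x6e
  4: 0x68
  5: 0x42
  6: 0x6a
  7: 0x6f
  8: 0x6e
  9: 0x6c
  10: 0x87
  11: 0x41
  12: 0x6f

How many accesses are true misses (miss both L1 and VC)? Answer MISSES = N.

#0 0x82→b16/s0 MISS; vc=[]
#1 0x83→b16/s0 L1-HIT; vc=[]
#2 0x80→b16/s0 L1-HIT; vc=[]
#3 0x6e→b13/s1 MISS; vc=[]
#4 0x68→b13/s1 L1-HIT; vc=[]
#5 0x42→b8/s0 MISS; vc=[16]
#6 0x6a→b13/s1 L1-HIT; vc=[16]
#7 0x6f→b13/s1 L1-HIT; vc=[16]
#8 0x6e→b13/s1 L1-HIT; vc=[16]
#9 0x6c→b13/s1 L1-HIT; vc=[16]
#10 0x87→b16/s0 VC-HIT; vc=[8]
#11 0x41→b8/s0 VC-HIT; vc=[16]
#12 0x6f→b13/s1 L1-HIT; vc=[16]

MISSES = 3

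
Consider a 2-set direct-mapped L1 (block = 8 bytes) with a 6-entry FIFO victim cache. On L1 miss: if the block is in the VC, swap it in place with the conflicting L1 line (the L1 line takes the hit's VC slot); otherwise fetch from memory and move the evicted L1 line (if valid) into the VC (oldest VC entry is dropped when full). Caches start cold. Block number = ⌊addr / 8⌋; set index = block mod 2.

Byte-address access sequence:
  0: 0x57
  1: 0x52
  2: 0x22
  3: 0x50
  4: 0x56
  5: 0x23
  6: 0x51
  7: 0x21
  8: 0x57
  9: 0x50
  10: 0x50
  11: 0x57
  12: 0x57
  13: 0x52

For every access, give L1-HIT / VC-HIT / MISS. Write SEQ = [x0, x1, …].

SEQ = [MISS, L1-HIT, MISS, VC-HIT, L1-HIT, VC-HIT, VC-HIT, VC-HIT, VC-HIT, L1-HIT, L1-HIT, L1-HIT, L1-HIT, L1-HIT]

0: 0x57 (blk 10, set 0) → MISS  vc=[]
1: 0x52 (blk 10, set 0) → L1-HIT  vc=[]
2: 0x22 (blk 4, set 0) → MISS  vc=[10]
3: 0x50 (blk 10, set 0) → VC-HIT  vc=[4]
4: 0x56 (blk 10, set 0) → L1-HIT  vc=[4]
5: 0x23 (blk 4, set 0) → VC-HIT  vc=[10]
6: 0x51 (blk 10, set 0) → VC-HIT  vc=[4]
7: 0x21 (blk 4, set 0) → VC-HIT  vc=[10]
8: 0x57 (blk 10, set 0) → VC-HIT  vc=[4]
9: 0x50 (blk 10, set 0) → L1-HIT  vc=[4]
10: 0x50 (blk 10, set 0) → L1-HIT  vc=[4]
11: 0x57 (blk 10, set 0) → L1-HIT  vc=[4]
12: 0x57 (blk 10, set 0) → L1-HIT  vc=[4]
13: 0x52 (blk 10, set 0) → L1-HIT  vc=[4]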